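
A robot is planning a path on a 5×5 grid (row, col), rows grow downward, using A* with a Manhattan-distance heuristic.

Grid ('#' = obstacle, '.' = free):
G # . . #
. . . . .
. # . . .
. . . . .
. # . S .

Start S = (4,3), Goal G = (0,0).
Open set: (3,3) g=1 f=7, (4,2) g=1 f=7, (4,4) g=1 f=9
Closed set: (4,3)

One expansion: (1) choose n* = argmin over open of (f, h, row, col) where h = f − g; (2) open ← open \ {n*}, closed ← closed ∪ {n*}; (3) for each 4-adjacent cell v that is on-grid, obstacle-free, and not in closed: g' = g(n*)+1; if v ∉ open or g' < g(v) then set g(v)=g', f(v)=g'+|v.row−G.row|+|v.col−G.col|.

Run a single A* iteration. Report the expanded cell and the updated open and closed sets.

step 1: expand (3,3) (f=7, h=6) → closed; open now [(2,3) g=2 f=7, (3,2) g=2 f=7, (3,4) g=2 f=9, (4,2) g=1 f=7, (4,4) g=1 f=9]

expanded=(3,3); open=[(2,3) g=2 f=7, (3,2) g=2 f=7, (3,4) g=2 f=9, (4,2) g=1 f=7, (4,4) g=1 f=9]; closed=[(3,3), (4,3)]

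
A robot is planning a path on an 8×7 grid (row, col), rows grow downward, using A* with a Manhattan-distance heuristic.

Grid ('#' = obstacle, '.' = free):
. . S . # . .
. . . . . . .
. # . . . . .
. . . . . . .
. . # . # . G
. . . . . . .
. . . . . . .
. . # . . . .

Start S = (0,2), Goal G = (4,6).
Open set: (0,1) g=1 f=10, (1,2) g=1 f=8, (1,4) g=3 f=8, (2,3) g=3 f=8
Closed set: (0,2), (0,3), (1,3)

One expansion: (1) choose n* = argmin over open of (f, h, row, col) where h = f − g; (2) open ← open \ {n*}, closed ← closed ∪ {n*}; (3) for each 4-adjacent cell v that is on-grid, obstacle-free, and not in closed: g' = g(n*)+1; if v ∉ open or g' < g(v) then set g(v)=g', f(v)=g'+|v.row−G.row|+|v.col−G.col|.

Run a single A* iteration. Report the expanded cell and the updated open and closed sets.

expanded=(1,4); open=[(0,1) g=1 f=10, (1,2) g=1 f=8, (1,5) g=4 f=8, (2,3) g=3 f=8, (2,4) g=4 f=8]; closed=[(0,2), (0,3), (1,3), (1,4)]

step 1: expand (1,4) (f=8, h=5) → closed; open now [(0,1) g=1 f=10, (1,2) g=1 f=8, (1,5) g=4 f=8, (2,3) g=3 f=8, (2,4) g=4 f=8]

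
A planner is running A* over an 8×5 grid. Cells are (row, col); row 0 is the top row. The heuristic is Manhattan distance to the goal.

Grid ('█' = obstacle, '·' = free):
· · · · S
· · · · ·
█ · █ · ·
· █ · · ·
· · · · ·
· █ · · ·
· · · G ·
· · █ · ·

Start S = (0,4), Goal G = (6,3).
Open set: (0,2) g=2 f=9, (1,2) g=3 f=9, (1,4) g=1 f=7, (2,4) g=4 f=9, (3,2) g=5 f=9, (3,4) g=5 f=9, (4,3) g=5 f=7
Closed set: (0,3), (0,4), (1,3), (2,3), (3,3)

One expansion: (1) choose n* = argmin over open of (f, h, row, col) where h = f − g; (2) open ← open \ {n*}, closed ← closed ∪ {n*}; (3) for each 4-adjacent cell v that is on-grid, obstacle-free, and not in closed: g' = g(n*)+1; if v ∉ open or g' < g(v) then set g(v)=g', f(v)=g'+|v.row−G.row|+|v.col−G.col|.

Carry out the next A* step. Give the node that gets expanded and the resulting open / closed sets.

step 1: expand (4,3) (f=7, h=2) → closed; open now [(0,2) g=2 f=9, (1,2) g=3 f=9, (1,4) g=1 f=7, (2,4) g=4 f=9, (3,2) g=5 f=9, (3,4) g=5 f=9, (4,2) g=6 f=9, (4,4) g=6 f=9, (5,3) g=6 f=7]

expanded=(4,3); open=[(0,2) g=2 f=9, (1,2) g=3 f=9, (1,4) g=1 f=7, (2,4) g=4 f=9, (3,2) g=5 f=9, (3,4) g=5 f=9, (4,2) g=6 f=9, (4,4) g=6 f=9, (5,3) g=6 f=7]; closed=[(0,3), (0,4), (1,3), (2,3), (3,3), (4,3)]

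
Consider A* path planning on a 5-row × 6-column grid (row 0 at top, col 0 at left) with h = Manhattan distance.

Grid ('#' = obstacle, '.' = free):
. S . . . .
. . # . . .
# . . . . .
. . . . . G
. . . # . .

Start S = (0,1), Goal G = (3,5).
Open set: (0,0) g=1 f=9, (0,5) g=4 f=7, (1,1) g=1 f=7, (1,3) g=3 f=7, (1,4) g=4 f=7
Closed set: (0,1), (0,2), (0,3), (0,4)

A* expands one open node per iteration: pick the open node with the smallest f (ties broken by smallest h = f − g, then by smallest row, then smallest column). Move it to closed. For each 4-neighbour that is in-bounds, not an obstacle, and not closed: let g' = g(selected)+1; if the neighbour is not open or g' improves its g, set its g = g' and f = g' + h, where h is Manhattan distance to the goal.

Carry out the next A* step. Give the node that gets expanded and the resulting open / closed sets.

step 1: expand (0,5) (f=7, h=3) → closed; open now [(0,0) g=1 f=9, (1,1) g=1 f=7, (1,3) g=3 f=7, (1,4) g=4 f=7, (1,5) g=5 f=7]

expanded=(0,5); open=[(0,0) g=1 f=9, (1,1) g=1 f=7, (1,3) g=3 f=7, (1,4) g=4 f=7, (1,5) g=5 f=7]; closed=[(0,1), (0,2), (0,3), (0,4), (0,5)]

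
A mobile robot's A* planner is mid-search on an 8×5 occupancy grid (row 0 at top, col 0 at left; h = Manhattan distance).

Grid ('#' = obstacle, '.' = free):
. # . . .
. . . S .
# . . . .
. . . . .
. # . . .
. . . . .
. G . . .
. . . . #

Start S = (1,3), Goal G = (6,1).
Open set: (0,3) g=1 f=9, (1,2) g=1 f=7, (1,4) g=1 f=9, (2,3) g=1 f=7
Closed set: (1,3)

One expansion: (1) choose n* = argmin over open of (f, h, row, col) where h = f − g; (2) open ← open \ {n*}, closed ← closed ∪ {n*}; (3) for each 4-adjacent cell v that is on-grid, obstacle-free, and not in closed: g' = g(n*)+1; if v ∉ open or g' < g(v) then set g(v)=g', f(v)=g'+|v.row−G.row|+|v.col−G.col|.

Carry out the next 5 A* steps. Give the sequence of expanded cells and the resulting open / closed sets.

step 1: expand (1,2) (f=7, h=6) → closed; open now [(0,2) g=2 f=9, (0,3) g=1 f=9, (1,1) g=2 f=7, (1,4) g=1 f=9, (2,2) g=2 f=7, (2,3) g=1 f=7]
step 2: expand (1,1) (f=7, h=5) → closed; open now [(0,2) g=2 f=9, (0,3) g=1 f=9, (1,0) g=3 f=9, (1,4) g=1 f=9, (2,1) g=3 f=7, (2,2) g=2 f=7, (2,3) g=1 f=7]
step 3: expand (2,1) (f=7, h=4) → closed; open now [(0,2) g=2 f=9, (0,3) g=1 f=9, (1,0) g=3 f=9, (1,4) g=1 f=9, (2,2) g=2 f=7, (2,3) g=1 f=7, (3,1) g=4 f=7]
step 4: expand (3,1) (f=7, h=3) → closed; open now [(0,2) g=2 f=9, (0,3) g=1 f=9, (1,0) g=3 f=9, (1,4) g=1 f=9, (2,2) g=2 f=7, (2,3) g=1 f=7, (3,0) g=5 f=9, (3,2) g=5 f=9]
step 5: expand (2,2) (f=7, h=5) → closed; open now [(0,2) g=2 f=9, (0,3) g=1 f=9, (1,0) g=3 f=9, (1,4) g=1 f=9, (2,3) g=1 f=7, (3,0) g=5 f=9, (3,2) g=3 f=7]

order=[(1,2) → (1,1) → (2,1) → (3,1) → (2,2)]; open=[(0,2) g=2 f=9, (0,3) g=1 f=9, (1,0) g=3 f=9, (1,4) g=1 f=9, (2,3) g=1 f=7, (3,0) g=5 f=9, (3,2) g=3 f=7]; closed=[(1,1), (1,2), (1,3), (2,1), (2,2), (3,1)]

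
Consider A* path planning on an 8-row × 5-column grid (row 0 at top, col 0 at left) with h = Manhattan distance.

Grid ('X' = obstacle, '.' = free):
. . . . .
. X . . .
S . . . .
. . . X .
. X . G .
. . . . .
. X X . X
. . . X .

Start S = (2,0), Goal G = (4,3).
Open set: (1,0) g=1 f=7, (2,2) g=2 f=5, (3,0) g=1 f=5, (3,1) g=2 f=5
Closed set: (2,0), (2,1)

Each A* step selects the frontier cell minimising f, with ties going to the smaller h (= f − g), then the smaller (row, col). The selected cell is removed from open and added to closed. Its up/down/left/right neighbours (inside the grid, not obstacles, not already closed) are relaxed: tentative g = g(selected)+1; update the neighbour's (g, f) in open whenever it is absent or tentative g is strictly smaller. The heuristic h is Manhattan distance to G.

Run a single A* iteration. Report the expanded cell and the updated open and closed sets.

step 1: expand (2,2) (f=5, h=3) → closed; open now [(1,0) g=1 f=7, (1,2) g=3 f=7, (2,3) g=3 f=5, (3,0) g=1 f=5, (3,1) g=2 f=5, (3,2) g=3 f=5]

expanded=(2,2); open=[(1,0) g=1 f=7, (1,2) g=3 f=7, (2,3) g=3 f=5, (3,0) g=1 f=5, (3,1) g=2 f=5, (3,2) g=3 f=5]; closed=[(2,0), (2,1), (2,2)]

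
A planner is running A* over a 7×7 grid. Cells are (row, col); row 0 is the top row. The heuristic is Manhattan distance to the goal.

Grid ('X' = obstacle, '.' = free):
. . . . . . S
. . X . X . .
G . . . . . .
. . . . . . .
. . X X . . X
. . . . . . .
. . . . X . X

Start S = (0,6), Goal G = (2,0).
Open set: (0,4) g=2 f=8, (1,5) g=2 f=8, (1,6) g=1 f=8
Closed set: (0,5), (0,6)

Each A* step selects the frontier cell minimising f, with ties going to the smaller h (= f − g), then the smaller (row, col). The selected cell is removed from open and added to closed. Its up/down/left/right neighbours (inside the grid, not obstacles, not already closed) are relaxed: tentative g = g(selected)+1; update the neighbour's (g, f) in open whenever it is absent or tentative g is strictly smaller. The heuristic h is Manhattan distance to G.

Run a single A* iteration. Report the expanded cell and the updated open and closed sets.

step 1: expand (0,4) (f=8, h=6) → closed; open now [(0,3) g=3 f=8, (1,5) g=2 f=8, (1,6) g=1 f=8]

expanded=(0,4); open=[(0,3) g=3 f=8, (1,5) g=2 f=8, (1,6) g=1 f=8]; closed=[(0,4), (0,5), (0,6)]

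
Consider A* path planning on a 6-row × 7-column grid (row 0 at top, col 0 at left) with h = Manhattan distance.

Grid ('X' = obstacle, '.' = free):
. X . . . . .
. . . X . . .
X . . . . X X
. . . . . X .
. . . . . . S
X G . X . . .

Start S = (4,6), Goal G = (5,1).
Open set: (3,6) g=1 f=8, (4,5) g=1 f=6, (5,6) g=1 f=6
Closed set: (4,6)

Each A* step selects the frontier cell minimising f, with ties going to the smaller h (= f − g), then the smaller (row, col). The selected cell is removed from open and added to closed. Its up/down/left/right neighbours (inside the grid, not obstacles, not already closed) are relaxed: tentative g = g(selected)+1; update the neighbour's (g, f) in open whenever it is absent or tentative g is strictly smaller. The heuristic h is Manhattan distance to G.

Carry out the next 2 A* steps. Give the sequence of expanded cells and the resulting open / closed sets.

step 1: expand (4,5) (f=6, h=5) → closed; open now [(3,6) g=1 f=8, (4,4) g=2 f=6, (5,5) g=2 f=6, (5,6) g=1 f=6]
step 2: expand (4,4) (f=6, h=4) → closed; open now [(3,4) g=3 f=8, (3,6) g=1 f=8, (4,3) g=3 f=6, (5,4) g=3 f=6, (5,5) g=2 f=6, (5,6) g=1 f=6]

order=[(4,5) → (4,4)]; open=[(3,4) g=3 f=8, (3,6) g=1 f=8, (4,3) g=3 f=6, (5,4) g=3 f=6, (5,5) g=2 f=6, (5,6) g=1 f=6]; closed=[(4,4), (4,5), (4,6)]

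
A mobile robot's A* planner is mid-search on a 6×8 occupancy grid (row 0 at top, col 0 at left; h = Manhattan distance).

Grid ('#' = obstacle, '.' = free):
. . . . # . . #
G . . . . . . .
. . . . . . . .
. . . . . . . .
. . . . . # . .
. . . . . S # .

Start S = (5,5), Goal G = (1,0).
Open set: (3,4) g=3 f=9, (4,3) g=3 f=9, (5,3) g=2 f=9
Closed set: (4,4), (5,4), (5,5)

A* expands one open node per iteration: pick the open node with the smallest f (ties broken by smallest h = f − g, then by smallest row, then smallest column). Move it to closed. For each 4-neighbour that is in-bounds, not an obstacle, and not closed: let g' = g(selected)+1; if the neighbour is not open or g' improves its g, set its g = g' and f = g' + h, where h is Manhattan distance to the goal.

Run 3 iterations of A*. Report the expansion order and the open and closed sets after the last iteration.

order=[(3,4) → (2,4) → (1,4)]; open=[(1,3) g=6 f=9, (1,5) g=6 f=11, (2,3) g=5 f=9, (2,5) g=5 f=11, (3,3) g=4 f=9, (3,5) g=4 f=11, (4,3) g=3 f=9, (5,3) g=2 f=9]; closed=[(1,4), (2,4), (3,4), (4,4), (5,4), (5,5)]

step 1: expand (3,4) (f=9, h=6) → closed; open now [(2,4) g=4 f=9, (3,3) g=4 f=9, (3,5) g=4 f=11, (4,3) g=3 f=9, (5,3) g=2 f=9]
step 2: expand (2,4) (f=9, h=5) → closed; open now [(1,4) g=5 f=9, (2,3) g=5 f=9, (2,5) g=5 f=11, (3,3) g=4 f=9, (3,5) g=4 f=11, (4,3) g=3 f=9, (5,3) g=2 f=9]
step 3: expand (1,4) (f=9, h=4) → closed; open now [(1,3) g=6 f=9, (1,5) g=6 f=11, (2,3) g=5 f=9, (2,5) g=5 f=11, (3,3) g=4 f=9, (3,5) g=4 f=11, (4,3) g=3 f=9, (5,3) g=2 f=9]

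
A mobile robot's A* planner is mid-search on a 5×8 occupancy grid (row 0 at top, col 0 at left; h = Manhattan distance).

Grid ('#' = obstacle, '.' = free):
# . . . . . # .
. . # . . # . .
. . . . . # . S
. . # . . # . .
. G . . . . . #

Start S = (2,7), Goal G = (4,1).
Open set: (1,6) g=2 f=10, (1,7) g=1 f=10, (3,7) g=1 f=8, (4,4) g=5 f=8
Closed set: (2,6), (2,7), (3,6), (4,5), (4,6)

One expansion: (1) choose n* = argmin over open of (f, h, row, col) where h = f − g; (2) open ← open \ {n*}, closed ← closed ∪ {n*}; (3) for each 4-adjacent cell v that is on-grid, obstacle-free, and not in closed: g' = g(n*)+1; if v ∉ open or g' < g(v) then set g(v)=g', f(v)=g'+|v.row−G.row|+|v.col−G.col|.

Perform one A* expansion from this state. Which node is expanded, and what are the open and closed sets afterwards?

expanded=(4,4); open=[(1,6) g=2 f=10, (1,7) g=1 f=10, (3,4) g=6 f=10, (3,7) g=1 f=8, (4,3) g=6 f=8]; closed=[(2,6), (2,7), (3,6), (4,4), (4,5), (4,6)]

step 1: expand (4,4) (f=8, h=3) → closed; open now [(1,6) g=2 f=10, (1,7) g=1 f=10, (3,4) g=6 f=10, (3,7) g=1 f=8, (4,3) g=6 f=8]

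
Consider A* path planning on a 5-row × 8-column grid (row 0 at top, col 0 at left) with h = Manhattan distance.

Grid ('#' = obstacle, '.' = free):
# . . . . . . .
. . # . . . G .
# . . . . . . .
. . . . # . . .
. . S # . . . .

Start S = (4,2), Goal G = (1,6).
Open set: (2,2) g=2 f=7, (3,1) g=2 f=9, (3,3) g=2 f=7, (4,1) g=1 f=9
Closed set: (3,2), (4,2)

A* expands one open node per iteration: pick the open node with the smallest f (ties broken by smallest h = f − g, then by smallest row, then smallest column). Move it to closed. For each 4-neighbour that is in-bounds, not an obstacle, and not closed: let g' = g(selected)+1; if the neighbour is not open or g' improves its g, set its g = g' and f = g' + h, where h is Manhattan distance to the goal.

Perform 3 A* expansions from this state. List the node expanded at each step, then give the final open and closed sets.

order=[(2,2) → (2,3) → (1,3)]; open=[(0,3) g=5 f=9, (1,4) g=5 f=7, (2,1) g=3 f=9, (2,4) g=4 f=7, (3,1) g=2 f=9, (3,3) g=2 f=7, (4,1) g=1 f=9]; closed=[(1,3), (2,2), (2,3), (3,2), (4,2)]

step 1: expand (2,2) (f=7, h=5) → closed; open now [(2,1) g=3 f=9, (2,3) g=3 f=7, (3,1) g=2 f=9, (3,3) g=2 f=7, (4,1) g=1 f=9]
step 2: expand (2,3) (f=7, h=4) → closed; open now [(1,3) g=4 f=7, (2,1) g=3 f=9, (2,4) g=4 f=7, (3,1) g=2 f=9, (3,3) g=2 f=7, (4,1) g=1 f=9]
step 3: expand (1,3) (f=7, h=3) → closed; open now [(0,3) g=5 f=9, (1,4) g=5 f=7, (2,1) g=3 f=9, (2,4) g=4 f=7, (3,1) g=2 f=9, (3,3) g=2 f=7, (4,1) g=1 f=9]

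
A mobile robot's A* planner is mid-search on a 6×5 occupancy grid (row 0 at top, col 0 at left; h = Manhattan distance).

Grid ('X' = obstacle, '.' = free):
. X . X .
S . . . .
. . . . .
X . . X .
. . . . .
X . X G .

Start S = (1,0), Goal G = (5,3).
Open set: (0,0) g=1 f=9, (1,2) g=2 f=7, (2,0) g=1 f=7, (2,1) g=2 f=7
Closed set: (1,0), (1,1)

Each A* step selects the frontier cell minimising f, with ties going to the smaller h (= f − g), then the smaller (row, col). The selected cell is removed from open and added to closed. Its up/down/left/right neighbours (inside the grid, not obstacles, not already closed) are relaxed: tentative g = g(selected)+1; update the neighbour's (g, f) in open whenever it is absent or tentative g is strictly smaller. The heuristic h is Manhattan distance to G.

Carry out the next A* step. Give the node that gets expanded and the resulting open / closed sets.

step 1: expand (1,2) (f=7, h=5) → closed; open now [(0,0) g=1 f=9, (0,2) g=3 f=9, (1,3) g=3 f=7, (2,0) g=1 f=7, (2,1) g=2 f=7, (2,2) g=3 f=7]

expanded=(1,2); open=[(0,0) g=1 f=9, (0,2) g=3 f=9, (1,3) g=3 f=7, (2,0) g=1 f=7, (2,1) g=2 f=7, (2,2) g=3 f=7]; closed=[(1,0), (1,1), (1,2)]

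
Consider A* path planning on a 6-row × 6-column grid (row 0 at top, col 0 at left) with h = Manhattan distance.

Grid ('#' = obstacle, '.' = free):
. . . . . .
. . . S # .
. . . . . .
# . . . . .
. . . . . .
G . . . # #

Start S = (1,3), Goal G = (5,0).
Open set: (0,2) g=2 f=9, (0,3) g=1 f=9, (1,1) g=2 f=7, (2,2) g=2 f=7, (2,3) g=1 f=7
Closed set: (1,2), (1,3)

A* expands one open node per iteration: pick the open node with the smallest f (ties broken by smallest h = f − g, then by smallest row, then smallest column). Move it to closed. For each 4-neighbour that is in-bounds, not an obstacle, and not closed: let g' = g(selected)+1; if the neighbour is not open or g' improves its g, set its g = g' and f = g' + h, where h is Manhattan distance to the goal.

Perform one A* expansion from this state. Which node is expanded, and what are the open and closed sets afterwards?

expanded=(1,1); open=[(0,1) g=3 f=9, (0,2) g=2 f=9, (0,3) g=1 f=9, (1,0) g=3 f=7, (2,1) g=3 f=7, (2,2) g=2 f=7, (2,3) g=1 f=7]; closed=[(1,1), (1,2), (1,3)]

step 1: expand (1,1) (f=7, h=5) → closed; open now [(0,1) g=3 f=9, (0,2) g=2 f=9, (0,3) g=1 f=9, (1,0) g=3 f=7, (2,1) g=3 f=7, (2,2) g=2 f=7, (2,3) g=1 f=7]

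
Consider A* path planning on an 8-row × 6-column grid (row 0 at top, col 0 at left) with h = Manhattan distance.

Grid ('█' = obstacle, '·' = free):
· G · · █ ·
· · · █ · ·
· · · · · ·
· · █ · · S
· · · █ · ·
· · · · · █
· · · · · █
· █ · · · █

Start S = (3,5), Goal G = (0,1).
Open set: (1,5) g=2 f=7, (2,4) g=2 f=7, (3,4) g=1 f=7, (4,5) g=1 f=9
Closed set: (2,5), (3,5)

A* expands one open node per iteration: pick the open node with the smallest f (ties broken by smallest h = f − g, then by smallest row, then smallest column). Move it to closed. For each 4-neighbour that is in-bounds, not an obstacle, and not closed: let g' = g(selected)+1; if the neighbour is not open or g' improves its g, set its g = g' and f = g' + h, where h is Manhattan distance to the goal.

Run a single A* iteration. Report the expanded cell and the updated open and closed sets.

step 1: expand (1,5) (f=7, h=5) → closed; open now [(0,5) g=3 f=7, (1,4) g=3 f=7, (2,4) g=2 f=7, (3,4) g=1 f=7, (4,5) g=1 f=9]

expanded=(1,5); open=[(0,5) g=3 f=7, (1,4) g=3 f=7, (2,4) g=2 f=7, (3,4) g=1 f=7, (4,5) g=1 f=9]; closed=[(1,5), (2,5), (3,5)]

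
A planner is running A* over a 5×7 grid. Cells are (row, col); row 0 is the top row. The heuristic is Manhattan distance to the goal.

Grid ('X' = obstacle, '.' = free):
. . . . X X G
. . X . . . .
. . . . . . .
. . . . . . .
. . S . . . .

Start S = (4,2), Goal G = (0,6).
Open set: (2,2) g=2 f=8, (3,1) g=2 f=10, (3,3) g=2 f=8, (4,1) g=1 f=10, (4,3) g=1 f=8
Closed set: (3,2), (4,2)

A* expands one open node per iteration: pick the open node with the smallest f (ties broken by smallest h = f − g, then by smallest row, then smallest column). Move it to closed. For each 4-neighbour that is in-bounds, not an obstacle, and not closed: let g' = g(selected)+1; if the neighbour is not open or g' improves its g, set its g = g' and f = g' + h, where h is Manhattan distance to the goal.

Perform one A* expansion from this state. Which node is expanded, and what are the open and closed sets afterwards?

step 1: expand (2,2) (f=8, h=6) → closed; open now [(2,1) g=3 f=10, (2,3) g=3 f=8, (3,1) g=2 f=10, (3,3) g=2 f=8, (4,1) g=1 f=10, (4,3) g=1 f=8]

expanded=(2,2); open=[(2,1) g=3 f=10, (2,3) g=3 f=8, (3,1) g=2 f=10, (3,3) g=2 f=8, (4,1) g=1 f=10, (4,3) g=1 f=8]; closed=[(2,2), (3,2), (4,2)]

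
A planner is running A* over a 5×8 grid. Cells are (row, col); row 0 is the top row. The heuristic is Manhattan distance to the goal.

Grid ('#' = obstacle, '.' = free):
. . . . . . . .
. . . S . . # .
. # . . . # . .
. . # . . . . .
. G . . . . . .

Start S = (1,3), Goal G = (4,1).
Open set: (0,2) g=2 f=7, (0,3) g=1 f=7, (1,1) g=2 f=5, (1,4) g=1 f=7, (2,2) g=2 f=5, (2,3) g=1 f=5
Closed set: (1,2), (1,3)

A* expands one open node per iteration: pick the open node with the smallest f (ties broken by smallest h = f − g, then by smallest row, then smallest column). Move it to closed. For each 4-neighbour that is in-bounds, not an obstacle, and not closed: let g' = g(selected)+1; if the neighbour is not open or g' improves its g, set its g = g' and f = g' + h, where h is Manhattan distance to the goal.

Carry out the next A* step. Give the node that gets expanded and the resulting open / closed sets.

expanded=(1,1); open=[(0,1) g=3 f=7, (0,2) g=2 f=7, (0,3) g=1 f=7, (1,0) g=3 f=7, (1,4) g=1 f=7, (2,2) g=2 f=5, (2,3) g=1 f=5]; closed=[(1,1), (1,2), (1,3)]

step 1: expand (1,1) (f=5, h=3) → closed; open now [(0,1) g=3 f=7, (0,2) g=2 f=7, (0,3) g=1 f=7, (1,0) g=3 f=7, (1,4) g=1 f=7, (2,2) g=2 f=5, (2,3) g=1 f=5]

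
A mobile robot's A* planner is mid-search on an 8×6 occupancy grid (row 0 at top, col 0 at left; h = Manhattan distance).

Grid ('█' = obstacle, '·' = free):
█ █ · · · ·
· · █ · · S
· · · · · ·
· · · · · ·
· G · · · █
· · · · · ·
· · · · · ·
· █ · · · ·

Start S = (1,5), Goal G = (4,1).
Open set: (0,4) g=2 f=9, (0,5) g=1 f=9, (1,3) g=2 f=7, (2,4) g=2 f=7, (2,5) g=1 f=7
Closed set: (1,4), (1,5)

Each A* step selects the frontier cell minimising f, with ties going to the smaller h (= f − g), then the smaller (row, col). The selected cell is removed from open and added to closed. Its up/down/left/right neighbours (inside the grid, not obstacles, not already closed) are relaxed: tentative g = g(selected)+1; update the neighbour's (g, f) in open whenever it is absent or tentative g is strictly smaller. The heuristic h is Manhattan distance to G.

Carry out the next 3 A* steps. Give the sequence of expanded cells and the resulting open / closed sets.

step 1: expand (1,3) (f=7, h=5) → closed; open now [(0,3) g=3 f=9, (0,4) g=2 f=9, (0,5) g=1 f=9, (2,3) g=3 f=7, (2,4) g=2 f=7, (2,5) g=1 f=7]
step 2: expand (2,3) (f=7, h=4) → closed; open now [(0,3) g=3 f=9, (0,4) g=2 f=9, (0,5) g=1 f=9, (2,2) g=4 f=7, (2,4) g=2 f=7, (2,5) g=1 f=7, (3,3) g=4 f=7]
step 3: expand (2,2) (f=7, h=3) → closed; open now [(0,3) g=3 f=9, (0,4) g=2 f=9, (0,5) g=1 f=9, (2,1) g=5 f=7, (2,4) g=2 f=7, (2,5) g=1 f=7, (3,2) g=5 f=7, (3,3) g=4 f=7]

order=[(1,3) → (2,3) → (2,2)]; open=[(0,3) g=3 f=9, (0,4) g=2 f=9, (0,5) g=1 f=9, (2,1) g=5 f=7, (2,4) g=2 f=7, (2,5) g=1 f=7, (3,2) g=5 f=7, (3,3) g=4 f=7]; closed=[(1,3), (1,4), (1,5), (2,2), (2,3)]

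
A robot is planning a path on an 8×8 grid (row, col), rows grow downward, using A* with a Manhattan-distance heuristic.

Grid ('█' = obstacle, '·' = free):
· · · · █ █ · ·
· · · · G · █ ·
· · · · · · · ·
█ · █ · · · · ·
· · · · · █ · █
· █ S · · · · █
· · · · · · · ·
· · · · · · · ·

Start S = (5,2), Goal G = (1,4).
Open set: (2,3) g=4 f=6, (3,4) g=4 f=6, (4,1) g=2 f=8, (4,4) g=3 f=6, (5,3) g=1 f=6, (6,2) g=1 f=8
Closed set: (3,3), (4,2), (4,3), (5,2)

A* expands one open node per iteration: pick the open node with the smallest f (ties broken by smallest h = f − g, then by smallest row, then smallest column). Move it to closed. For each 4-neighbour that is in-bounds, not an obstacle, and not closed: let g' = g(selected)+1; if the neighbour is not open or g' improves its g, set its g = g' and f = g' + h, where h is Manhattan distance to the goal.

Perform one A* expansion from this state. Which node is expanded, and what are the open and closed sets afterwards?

expanded=(2,3); open=[(1,3) g=5 f=6, (2,2) g=5 f=8, (2,4) g=5 f=6, (3,4) g=4 f=6, (4,1) g=2 f=8, (4,4) g=3 f=6, (5,3) g=1 f=6, (6,2) g=1 f=8]; closed=[(2,3), (3,3), (4,2), (4,3), (5,2)]

step 1: expand (2,3) (f=6, h=2) → closed; open now [(1,3) g=5 f=6, (2,2) g=5 f=8, (2,4) g=5 f=6, (3,4) g=4 f=6, (4,1) g=2 f=8, (4,4) g=3 f=6, (5,3) g=1 f=6, (6,2) g=1 f=8]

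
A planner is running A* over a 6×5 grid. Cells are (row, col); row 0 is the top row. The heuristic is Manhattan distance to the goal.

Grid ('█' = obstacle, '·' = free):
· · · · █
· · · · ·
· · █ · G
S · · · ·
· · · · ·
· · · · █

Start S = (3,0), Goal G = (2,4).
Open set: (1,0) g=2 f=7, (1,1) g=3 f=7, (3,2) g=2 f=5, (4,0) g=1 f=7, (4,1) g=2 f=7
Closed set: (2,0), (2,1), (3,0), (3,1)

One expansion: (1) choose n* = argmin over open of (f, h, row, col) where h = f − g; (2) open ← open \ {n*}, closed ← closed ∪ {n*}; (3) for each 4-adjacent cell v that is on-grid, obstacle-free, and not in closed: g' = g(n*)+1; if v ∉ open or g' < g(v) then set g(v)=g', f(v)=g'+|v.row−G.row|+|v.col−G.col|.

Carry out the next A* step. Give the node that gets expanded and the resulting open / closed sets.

expanded=(3,2); open=[(1,0) g=2 f=7, (1,1) g=3 f=7, (3,3) g=3 f=5, (4,0) g=1 f=7, (4,1) g=2 f=7, (4,2) g=3 f=7]; closed=[(2,0), (2,1), (3,0), (3,1), (3,2)]

step 1: expand (3,2) (f=5, h=3) → closed; open now [(1,0) g=2 f=7, (1,1) g=3 f=7, (3,3) g=3 f=5, (4,0) g=1 f=7, (4,1) g=2 f=7, (4,2) g=3 f=7]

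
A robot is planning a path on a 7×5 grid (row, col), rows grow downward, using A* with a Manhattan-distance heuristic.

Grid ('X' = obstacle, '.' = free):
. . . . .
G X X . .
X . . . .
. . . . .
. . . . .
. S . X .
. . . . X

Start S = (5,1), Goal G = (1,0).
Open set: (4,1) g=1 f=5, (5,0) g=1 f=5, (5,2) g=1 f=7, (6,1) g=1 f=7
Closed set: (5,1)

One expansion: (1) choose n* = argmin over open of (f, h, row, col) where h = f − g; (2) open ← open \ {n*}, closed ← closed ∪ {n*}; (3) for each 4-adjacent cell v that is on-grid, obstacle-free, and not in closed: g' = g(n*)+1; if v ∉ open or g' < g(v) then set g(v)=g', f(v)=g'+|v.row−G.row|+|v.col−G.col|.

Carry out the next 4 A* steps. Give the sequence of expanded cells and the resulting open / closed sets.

step 1: expand (4,1) (f=5, h=4) → closed; open now [(3,1) g=2 f=5, (4,0) g=2 f=5, (4,2) g=2 f=7, (5,0) g=1 f=5, (5,2) g=1 f=7, (6,1) g=1 f=7]
step 2: expand (3,1) (f=5, h=3) → closed; open now [(2,1) g=3 f=5, (3,0) g=3 f=5, (3,2) g=3 f=7, (4,0) g=2 f=5, (4,2) g=2 f=7, (5,0) g=1 f=5, (5,2) g=1 f=7, (6,1) g=1 f=7]
step 3: expand (2,1) (f=5, h=2) → closed; open now [(2,2) g=4 f=7, (3,0) g=3 f=5, (3,2) g=3 f=7, (4,0) g=2 f=5, (4,2) g=2 f=7, (5,0) g=1 f=5, (5,2) g=1 f=7, (6,1) g=1 f=7]
step 4: expand (3,0) (f=5, h=2) → closed; open now [(2,2) g=4 f=7, (3,2) g=3 f=7, (4,0) g=2 f=5, (4,2) g=2 f=7, (5,0) g=1 f=5, (5,2) g=1 f=7, (6,1) g=1 f=7]

order=[(4,1) → (3,1) → (2,1) → (3,0)]; open=[(2,2) g=4 f=7, (3,2) g=3 f=7, (4,0) g=2 f=5, (4,2) g=2 f=7, (5,0) g=1 f=5, (5,2) g=1 f=7, (6,1) g=1 f=7]; closed=[(2,1), (3,0), (3,1), (4,1), (5,1)]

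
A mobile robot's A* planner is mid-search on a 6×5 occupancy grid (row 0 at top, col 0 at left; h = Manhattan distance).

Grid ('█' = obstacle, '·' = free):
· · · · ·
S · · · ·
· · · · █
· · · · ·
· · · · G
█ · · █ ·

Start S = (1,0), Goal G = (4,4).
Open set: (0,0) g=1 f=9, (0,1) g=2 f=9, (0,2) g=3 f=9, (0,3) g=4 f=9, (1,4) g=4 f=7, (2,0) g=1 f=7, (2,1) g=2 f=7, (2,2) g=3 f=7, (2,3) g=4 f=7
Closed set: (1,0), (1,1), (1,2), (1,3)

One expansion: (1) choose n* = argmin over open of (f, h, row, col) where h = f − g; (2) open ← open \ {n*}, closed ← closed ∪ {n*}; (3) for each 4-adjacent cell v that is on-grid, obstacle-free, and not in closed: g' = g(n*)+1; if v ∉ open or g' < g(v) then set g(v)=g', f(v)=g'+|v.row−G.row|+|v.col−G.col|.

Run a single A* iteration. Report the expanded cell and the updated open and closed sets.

step 1: expand (1,4) (f=7, h=3) → closed; open now [(0,0) g=1 f=9, (0,1) g=2 f=9, (0,2) g=3 f=9, (0,3) g=4 f=9, (0,4) g=5 f=9, (2,0) g=1 f=7, (2,1) g=2 f=7, (2,2) g=3 f=7, (2,3) g=4 f=7]

expanded=(1,4); open=[(0,0) g=1 f=9, (0,1) g=2 f=9, (0,2) g=3 f=9, (0,3) g=4 f=9, (0,4) g=5 f=9, (2,0) g=1 f=7, (2,1) g=2 f=7, (2,2) g=3 f=7, (2,3) g=4 f=7]; closed=[(1,0), (1,1), (1,2), (1,3), (1,4)]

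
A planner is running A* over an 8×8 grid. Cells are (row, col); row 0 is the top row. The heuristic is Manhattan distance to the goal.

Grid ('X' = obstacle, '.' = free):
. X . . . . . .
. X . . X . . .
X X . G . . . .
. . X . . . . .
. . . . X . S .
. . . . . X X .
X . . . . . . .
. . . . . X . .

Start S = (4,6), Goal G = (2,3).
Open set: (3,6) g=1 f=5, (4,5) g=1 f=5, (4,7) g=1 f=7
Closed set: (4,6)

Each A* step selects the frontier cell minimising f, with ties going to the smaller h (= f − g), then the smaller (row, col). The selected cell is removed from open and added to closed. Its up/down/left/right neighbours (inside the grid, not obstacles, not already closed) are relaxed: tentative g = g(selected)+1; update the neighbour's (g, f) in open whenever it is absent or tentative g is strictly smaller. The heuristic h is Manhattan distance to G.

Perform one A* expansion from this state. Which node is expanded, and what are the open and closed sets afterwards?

step 1: expand (3,6) (f=5, h=4) → closed; open now [(2,6) g=2 f=5, (3,5) g=2 f=5, (3,7) g=2 f=7, (4,5) g=1 f=5, (4,7) g=1 f=7]

expanded=(3,6); open=[(2,6) g=2 f=5, (3,5) g=2 f=5, (3,7) g=2 f=7, (4,5) g=1 f=5, (4,7) g=1 f=7]; closed=[(3,6), (4,6)]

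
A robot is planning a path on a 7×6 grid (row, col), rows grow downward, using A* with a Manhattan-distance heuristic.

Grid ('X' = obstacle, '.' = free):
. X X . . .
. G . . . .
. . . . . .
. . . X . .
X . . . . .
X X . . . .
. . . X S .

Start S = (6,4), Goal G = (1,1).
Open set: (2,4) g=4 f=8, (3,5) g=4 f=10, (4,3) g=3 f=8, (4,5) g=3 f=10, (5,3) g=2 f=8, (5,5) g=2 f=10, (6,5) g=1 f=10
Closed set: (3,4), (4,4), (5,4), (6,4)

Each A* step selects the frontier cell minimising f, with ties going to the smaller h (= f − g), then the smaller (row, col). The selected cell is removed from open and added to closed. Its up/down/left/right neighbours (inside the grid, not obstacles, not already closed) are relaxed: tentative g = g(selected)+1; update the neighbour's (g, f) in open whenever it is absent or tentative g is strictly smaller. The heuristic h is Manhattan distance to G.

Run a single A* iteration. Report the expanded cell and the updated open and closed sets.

step 1: expand (2,4) (f=8, h=4) → closed; open now [(1,4) g=5 f=8, (2,3) g=5 f=8, (2,5) g=5 f=10, (3,5) g=4 f=10, (4,3) g=3 f=8, (4,5) g=3 f=10, (5,3) g=2 f=8, (5,5) g=2 f=10, (6,5) g=1 f=10]

expanded=(2,4); open=[(1,4) g=5 f=8, (2,3) g=5 f=8, (2,5) g=5 f=10, (3,5) g=4 f=10, (4,3) g=3 f=8, (4,5) g=3 f=10, (5,3) g=2 f=8, (5,5) g=2 f=10, (6,5) g=1 f=10]; closed=[(2,4), (3,4), (4,4), (5,4), (6,4)]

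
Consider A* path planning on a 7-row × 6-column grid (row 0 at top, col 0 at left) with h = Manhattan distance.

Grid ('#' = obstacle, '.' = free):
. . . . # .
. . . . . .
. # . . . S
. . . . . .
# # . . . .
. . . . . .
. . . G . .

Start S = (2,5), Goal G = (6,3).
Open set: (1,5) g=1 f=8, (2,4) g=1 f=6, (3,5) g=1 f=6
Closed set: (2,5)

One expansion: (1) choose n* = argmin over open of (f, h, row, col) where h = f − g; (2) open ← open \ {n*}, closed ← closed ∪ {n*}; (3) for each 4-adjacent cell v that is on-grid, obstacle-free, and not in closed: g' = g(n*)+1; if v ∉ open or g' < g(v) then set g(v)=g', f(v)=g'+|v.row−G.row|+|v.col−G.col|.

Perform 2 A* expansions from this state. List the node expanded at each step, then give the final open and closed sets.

order=[(2,4) → (2,3)]; open=[(1,3) g=3 f=8, (1,4) g=2 f=8, (1,5) g=1 f=8, (2,2) g=3 f=8, (3,3) g=3 f=6, (3,4) g=2 f=6, (3,5) g=1 f=6]; closed=[(2,3), (2,4), (2,5)]

step 1: expand (2,4) (f=6, h=5) → closed; open now [(1,4) g=2 f=8, (1,5) g=1 f=8, (2,3) g=2 f=6, (3,4) g=2 f=6, (3,5) g=1 f=6]
step 2: expand (2,3) (f=6, h=4) → closed; open now [(1,3) g=3 f=8, (1,4) g=2 f=8, (1,5) g=1 f=8, (2,2) g=3 f=8, (3,3) g=3 f=6, (3,4) g=2 f=6, (3,5) g=1 f=6]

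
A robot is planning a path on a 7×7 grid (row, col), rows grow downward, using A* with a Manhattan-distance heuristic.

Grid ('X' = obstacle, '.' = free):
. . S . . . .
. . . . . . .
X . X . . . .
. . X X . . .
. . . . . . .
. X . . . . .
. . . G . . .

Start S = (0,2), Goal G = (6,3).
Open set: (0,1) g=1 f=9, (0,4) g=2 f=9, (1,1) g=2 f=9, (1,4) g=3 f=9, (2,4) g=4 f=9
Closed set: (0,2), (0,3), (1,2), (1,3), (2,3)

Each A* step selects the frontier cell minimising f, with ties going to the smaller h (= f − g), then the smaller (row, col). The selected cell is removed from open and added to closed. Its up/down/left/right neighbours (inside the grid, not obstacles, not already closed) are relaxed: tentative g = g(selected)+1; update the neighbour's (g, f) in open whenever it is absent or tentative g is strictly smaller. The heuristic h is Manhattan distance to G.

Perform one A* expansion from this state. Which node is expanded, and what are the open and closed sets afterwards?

expanded=(2,4); open=[(0,1) g=1 f=9, (0,4) g=2 f=9, (1,1) g=2 f=9, (1,4) g=3 f=9, (2,5) g=5 f=11, (3,4) g=5 f=9]; closed=[(0,2), (0,3), (1,2), (1,3), (2,3), (2,4)]

step 1: expand (2,4) (f=9, h=5) → closed; open now [(0,1) g=1 f=9, (0,4) g=2 f=9, (1,1) g=2 f=9, (1,4) g=3 f=9, (2,5) g=5 f=11, (3,4) g=5 f=9]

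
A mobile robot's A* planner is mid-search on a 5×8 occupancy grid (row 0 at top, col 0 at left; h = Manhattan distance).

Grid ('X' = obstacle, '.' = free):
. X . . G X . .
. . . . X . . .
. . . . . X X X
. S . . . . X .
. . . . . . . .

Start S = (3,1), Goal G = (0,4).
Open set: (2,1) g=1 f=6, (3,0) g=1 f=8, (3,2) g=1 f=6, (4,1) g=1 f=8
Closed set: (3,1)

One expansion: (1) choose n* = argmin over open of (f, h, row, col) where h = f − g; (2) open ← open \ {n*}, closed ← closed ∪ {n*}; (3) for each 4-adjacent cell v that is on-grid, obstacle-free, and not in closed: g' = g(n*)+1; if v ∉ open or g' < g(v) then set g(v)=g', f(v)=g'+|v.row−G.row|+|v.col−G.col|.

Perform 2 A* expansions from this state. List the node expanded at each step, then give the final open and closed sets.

step 1: expand (2,1) (f=6, h=5) → closed; open now [(1,1) g=2 f=6, (2,0) g=2 f=8, (2,2) g=2 f=6, (3,0) g=1 f=8, (3,2) g=1 f=6, (4,1) g=1 f=8]
step 2: expand (1,1) (f=6, h=4) → closed; open now [(1,0) g=3 f=8, (1,2) g=3 f=6, (2,0) g=2 f=8, (2,2) g=2 f=6, (3,0) g=1 f=8, (3,2) g=1 f=6, (4,1) g=1 f=8]

order=[(2,1) → (1,1)]; open=[(1,0) g=3 f=8, (1,2) g=3 f=6, (2,0) g=2 f=8, (2,2) g=2 f=6, (3,0) g=1 f=8, (3,2) g=1 f=6, (4,1) g=1 f=8]; closed=[(1,1), (2,1), (3,1)]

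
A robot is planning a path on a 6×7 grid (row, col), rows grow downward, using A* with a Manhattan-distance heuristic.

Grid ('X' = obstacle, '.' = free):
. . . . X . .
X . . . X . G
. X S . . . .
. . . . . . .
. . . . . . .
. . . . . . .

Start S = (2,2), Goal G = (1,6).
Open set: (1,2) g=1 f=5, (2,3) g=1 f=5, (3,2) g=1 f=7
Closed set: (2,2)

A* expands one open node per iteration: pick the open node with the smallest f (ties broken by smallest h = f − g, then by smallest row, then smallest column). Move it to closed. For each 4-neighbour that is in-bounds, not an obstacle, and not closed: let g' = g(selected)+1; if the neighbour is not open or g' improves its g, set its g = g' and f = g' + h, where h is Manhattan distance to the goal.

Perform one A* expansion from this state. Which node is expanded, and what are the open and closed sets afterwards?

expanded=(1,2); open=[(0,2) g=2 f=7, (1,1) g=2 f=7, (1,3) g=2 f=5, (2,3) g=1 f=5, (3,2) g=1 f=7]; closed=[(1,2), (2,2)]

step 1: expand (1,2) (f=5, h=4) → closed; open now [(0,2) g=2 f=7, (1,1) g=2 f=7, (1,3) g=2 f=5, (2,3) g=1 f=5, (3,2) g=1 f=7]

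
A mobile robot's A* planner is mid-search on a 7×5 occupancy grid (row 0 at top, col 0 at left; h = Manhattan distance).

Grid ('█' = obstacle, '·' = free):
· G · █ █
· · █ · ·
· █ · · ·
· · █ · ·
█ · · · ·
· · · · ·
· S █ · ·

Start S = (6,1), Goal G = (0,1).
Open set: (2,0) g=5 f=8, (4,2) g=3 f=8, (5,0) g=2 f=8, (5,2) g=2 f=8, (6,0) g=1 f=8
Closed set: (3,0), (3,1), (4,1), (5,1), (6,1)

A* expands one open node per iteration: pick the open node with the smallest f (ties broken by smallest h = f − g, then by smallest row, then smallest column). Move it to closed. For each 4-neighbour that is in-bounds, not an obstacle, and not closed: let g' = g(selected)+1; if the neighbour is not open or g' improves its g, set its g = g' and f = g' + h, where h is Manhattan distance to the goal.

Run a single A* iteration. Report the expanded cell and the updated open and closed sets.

expanded=(2,0); open=[(1,0) g=6 f=8, (4,2) g=3 f=8, (5,0) g=2 f=8, (5,2) g=2 f=8, (6,0) g=1 f=8]; closed=[(2,0), (3,0), (3,1), (4,1), (5,1), (6,1)]

step 1: expand (2,0) (f=8, h=3) → closed; open now [(1,0) g=6 f=8, (4,2) g=3 f=8, (5,0) g=2 f=8, (5,2) g=2 f=8, (6,0) g=1 f=8]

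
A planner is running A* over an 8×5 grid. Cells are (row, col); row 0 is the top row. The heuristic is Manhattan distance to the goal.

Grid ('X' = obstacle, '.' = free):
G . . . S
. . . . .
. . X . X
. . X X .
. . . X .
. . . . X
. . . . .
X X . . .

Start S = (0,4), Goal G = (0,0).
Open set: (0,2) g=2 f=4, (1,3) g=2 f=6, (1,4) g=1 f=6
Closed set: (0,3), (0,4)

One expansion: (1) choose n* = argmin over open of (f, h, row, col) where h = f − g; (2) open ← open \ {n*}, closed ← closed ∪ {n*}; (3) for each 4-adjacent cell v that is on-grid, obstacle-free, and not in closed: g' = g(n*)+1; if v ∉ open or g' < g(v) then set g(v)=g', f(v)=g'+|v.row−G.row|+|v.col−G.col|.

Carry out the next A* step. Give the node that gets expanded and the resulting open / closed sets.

expanded=(0,2); open=[(0,1) g=3 f=4, (1,2) g=3 f=6, (1,3) g=2 f=6, (1,4) g=1 f=6]; closed=[(0,2), (0,3), (0,4)]

step 1: expand (0,2) (f=4, h=2) → closed; open now [(0,1) g=3 f=4, (1,2) g=3 f=6, (1,3) g=2 f=6, (1,4) g=1 f=6]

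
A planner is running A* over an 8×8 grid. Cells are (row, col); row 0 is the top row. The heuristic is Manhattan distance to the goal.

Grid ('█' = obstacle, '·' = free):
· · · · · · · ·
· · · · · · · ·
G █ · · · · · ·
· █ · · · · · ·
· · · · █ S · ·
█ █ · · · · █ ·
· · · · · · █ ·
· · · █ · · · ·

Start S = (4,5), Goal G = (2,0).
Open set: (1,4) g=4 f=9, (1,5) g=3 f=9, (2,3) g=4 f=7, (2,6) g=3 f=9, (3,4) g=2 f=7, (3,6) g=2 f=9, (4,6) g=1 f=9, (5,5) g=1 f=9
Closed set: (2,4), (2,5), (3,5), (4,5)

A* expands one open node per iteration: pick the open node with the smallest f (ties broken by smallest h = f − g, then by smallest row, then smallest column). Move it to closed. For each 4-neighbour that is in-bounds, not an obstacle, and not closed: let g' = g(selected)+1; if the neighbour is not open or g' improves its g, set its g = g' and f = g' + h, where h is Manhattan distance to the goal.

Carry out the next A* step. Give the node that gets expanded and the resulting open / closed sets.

expanded=(2,3); open=[(1,3) g=5 f=9, (1,4) g=4 f=9, (1,5) g=3 f=9, (2,2) g=5 f=7, (2,6) g=3 f=9, (3,3) g=5 f=9, (3,4) g=2 f=7, (3,6) g=2 f=9, (4,6) g=1 f=9, (5,5) g=1 f=9]; closed=[(2,3), (2,4), (2,5), (3,5), (4,5)]

step 1: expand (2,3) (f=7, h=3) → closed; open now [(1,3) g=5 f=9, (1,4) g=4 f=9, (1,5) g=3 f=9, (2,2) g=5 f=7, (2,6) g=3 f=9, (3,3) g=5 f=9, (3,4) g=2 f=7, (3,6) g=2 f=9, (4,6) g=1 f=9, (5,5) g=1 f=9]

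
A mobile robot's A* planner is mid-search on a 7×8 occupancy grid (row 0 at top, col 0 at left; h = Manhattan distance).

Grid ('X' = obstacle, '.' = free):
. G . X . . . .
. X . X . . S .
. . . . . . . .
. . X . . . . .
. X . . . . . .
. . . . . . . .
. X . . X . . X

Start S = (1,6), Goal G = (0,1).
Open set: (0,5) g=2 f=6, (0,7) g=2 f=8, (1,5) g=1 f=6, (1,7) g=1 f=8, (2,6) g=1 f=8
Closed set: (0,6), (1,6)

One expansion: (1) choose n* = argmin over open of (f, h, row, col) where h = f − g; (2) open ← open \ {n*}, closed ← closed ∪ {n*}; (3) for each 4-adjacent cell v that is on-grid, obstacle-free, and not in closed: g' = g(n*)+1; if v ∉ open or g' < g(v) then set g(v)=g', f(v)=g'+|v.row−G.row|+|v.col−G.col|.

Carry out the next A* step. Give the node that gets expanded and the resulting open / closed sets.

expanded=(0,5); open=[(0,4) g=3 f=6, (0,7) g=2 f=8, (1,5) g=1 f=6, (1,7) g=1 f=8, (2,6) g=1 f=8]; closed=[(0,5), (0,6), (1,6)]

step 1: expand (0,5) (f=6, h=4) → closed; open now [(0,4) g=3 f=6, (0,7) g=2 f=8, (1,5) g=1 f=6, (1,7) g=1 f=8, (2,6) g=1 f=8]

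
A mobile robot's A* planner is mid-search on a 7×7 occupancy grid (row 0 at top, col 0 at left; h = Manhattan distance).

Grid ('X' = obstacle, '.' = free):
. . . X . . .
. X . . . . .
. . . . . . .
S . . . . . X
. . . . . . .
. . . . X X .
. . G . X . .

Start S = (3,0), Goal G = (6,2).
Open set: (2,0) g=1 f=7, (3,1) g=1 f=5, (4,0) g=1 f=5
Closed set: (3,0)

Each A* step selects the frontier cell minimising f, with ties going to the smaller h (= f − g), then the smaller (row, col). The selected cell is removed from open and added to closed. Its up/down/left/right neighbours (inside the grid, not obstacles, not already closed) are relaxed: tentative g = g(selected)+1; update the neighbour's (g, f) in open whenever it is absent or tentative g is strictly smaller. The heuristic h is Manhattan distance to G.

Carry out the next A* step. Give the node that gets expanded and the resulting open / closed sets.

expanded=(3,1); open=[(2,0) g=1 f=7, (2,1) g=2 f=7, (3,2) g=2 f=5, (4,0) g=1 f=5, (4,1) g=2 f=5]; closed=[(3,0), (3,1)]

step 1: expand (3,1) (f=5, h=4) → closed; open now [(2,0) g=1 f=7, (2,1) g=2 f=7, (3,2) g=2 f=5, (4,0) g=1 f=5, (4,1) g=2 f=5]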